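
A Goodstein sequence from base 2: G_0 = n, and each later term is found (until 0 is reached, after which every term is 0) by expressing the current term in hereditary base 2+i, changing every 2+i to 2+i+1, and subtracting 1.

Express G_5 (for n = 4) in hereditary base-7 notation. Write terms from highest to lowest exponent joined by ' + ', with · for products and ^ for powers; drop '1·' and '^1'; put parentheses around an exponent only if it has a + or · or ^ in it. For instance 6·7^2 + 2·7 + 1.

G_0 = 4. HB_2(4) = 2^2. Bump = 27. G_1 = 26.
G_1 = 26. HB_3(26) = 2·3^2 + 2·3 + 2. Bump = 42. G_2 = 41.
G_2 = 41. HB_4(41) = 2·4^2 + 2·4 + 1. Bump = 61. G_3 = 60.
G_3 = 60. HB_5(60) = 2·5^2 + 2·5. Bump = 84. G_4 = 83.
G_4 = 83. HB_6(83) = 2·6^2 + 6 + 5. Bump = 110. G_5 = 109.

2·7^2 + 7 + 4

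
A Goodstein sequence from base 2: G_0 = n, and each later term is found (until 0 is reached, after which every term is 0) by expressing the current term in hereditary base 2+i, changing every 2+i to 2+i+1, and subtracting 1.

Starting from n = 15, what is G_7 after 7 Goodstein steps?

base 2: 15 = 2^(2 + 1) + 2^2 + 2 + 1; at 3: 3^(3 + 1) + 3^3 + 3 + 1 = 112; next = 111
base 3: 111 = 3^(3 + 1) + 3^3 + 3; at 4: 4^(4 + 1) + 4^4 + 4 = 1284; next = 1283
base 4: 1283 = 4^(4 + 1) + 4^4 + 3; at 5: 5^(5 + 1) + 5^5 + 3 = 18753; next = 18752
base 5: 18752 = 5^(5 + 1) + 5^5 + 2; at 6: 6^(6 + 1) + 6^6 + 2 = 326594; next = 326593
base 6: 326593 = 6^(6 + 1) + 6^6 + 1; at 7: 7^(7 + 1) + 7^7 + 1 = 6588345; next = 6588344
base 7: 6588344 = 7^(7 + 1) + 7^7; at 8: 8^(8 + 1) + 8^8 = 150994944; next = 150994943
base 8: 150994943 = 8^(8 + 1) + 7·8^7 + 7·8^6 + 7·8^5 + 7·8^4 + 7·8^3 + 7·8^2 + 7·8 + 7; at 9: 9^(9 + 1) + 7·9^7 + 7·9^6 + 7·9^5 + 7·9^4 + 7·9^3 + 7·9^2 + 7·9 + 7 = 3524450281; next = 3524450280
base 9: 3524450280 = 9^(9 + 1) + 7·9^7 + 7·9^6 + 7·9^5 + 7·9^4 + 7·9^3 + 7·9^2 + 7·9 + 6; at 10: 10^(10 + 1) + 7·10^7 + 7·10^6 + 7·10^5 + 7·10^4 + 7·10^3 + 7·10^2 + 7·10 + 6 = 100077777776; next = 100077777775

3524450280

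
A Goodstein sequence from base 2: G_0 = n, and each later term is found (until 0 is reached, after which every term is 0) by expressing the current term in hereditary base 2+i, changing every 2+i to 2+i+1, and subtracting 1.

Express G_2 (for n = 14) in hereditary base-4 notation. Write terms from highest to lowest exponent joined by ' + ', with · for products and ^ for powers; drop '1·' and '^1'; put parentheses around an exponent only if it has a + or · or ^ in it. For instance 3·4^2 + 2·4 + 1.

4^(4 + 1) + 4^4 + 1

i=0: 14 = 2^(2 + 1) + 2^2 + 2 (b=2); 2→3: 3^(3 + 1) + 3^3 + 3 = 111; 111−1 = 110
i=1: 110 = 3^(3 + 1) + 3^3 + 2 (b=3); 3→4: 4^(4 + 1) + 4^4 + 2 = 1282; 1282−1 = 1281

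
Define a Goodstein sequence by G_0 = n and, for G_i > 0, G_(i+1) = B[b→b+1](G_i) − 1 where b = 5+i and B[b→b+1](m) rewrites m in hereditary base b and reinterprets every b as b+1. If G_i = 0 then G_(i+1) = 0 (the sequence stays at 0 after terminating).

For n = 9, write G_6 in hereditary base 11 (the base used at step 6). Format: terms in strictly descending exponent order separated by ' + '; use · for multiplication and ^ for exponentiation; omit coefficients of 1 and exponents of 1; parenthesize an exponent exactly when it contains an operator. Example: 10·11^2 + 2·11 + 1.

8

G_0=9  [base 5] 5 + 4  →[5↦6]→  6 + 4 = 10  −1 ⇒ G_1=9
G_1=9  [base 6] 6 + 3  →[6↦7]→  7 + 3 = 10  −1 ⇒ G_2=9
G_2=9  [base 7] 7 + 2  →[7↦8]→  8 + 2 = 10  −1 ⇒ G_3=9
G_3=9  [base 8] 8 + 1  →[8↦9]→  9 + 1 = 10  −1 ⇒ G_4=9
G_4=9  [base 9] 9  →[9↦10]→  10 = 10  −1 ⇒ G_5=9
G_5=9  [base 10] 9  →[10↦11]→  9 = 9  −1 ⇒ G_6=8
G_6=8  [base 11] 8  →[11↦12]→  8 = 8  −1 ⇒ G_7=7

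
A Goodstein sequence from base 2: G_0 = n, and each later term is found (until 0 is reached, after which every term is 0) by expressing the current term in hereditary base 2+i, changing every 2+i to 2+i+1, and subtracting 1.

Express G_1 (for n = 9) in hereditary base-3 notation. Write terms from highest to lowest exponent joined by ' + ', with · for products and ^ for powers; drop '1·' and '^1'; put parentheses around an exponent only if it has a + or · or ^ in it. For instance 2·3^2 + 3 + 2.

3^(3 + 1)

(0) 9|_2 = 2^(2 + 1) + 1 ↦ 3^(3 + 1) + 1|_3 = 82 ⇒ 81
(1) 81|_3 = 3^(3 + 1) ↦ 4^(4 + 1)|_4 = 1024 ⇒ 1023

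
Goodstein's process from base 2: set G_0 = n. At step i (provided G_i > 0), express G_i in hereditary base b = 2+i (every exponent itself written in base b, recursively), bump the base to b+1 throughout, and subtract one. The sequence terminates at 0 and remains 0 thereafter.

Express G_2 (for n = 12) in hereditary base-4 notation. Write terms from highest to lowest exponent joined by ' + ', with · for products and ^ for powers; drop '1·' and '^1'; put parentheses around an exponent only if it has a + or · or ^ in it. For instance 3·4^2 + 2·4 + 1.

4^(4 + 1) + 2·4^2 + 2·4 + 1

base 2: 12 = 2^(2 + 1) + 2^2; at 3: 3^(3 + 1) + 3^3 = 108; next = 107
base 3: 107 = 3^(3 + 1) + 2·3^2 + 2·3 + 2; at 4: 4^(4 + 1) + 2·4^2 + 2·4 + 2 = 1066; next = 1065
base 4: 1065 = 4^(4 + 1) + 2·4^2 + 2·4 + 1; at 5: 5^(5 + 1) + 2·5^2 + 2·5 + 1 = 15686; next = 15685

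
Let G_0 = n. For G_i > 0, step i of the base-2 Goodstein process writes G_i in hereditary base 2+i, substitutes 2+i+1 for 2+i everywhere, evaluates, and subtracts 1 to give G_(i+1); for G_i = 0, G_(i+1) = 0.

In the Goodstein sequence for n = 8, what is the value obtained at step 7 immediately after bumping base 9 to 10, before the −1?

20000000212

i=0: 8 = 2^(2 + 1) (b=2); 2→3: 3^(3 + 1) = 81; 81−1 = 80
i=1: 80 = 2·3^3 + 2·3^2 + 2·3 + 2 (b=3); 3→4: 2·4^4 + 2·4^2 + 2·4 + 2 = 554; 554−1 = 553
i=2: 553 = 2·4^4 + 2·4^2 + 2·4 + 1 (b=4); 4→5: 2·5^5 + 2·5^2 + 2·5 + 1 = 6311; 6311−1 = 6310
i=3: 6310 = 2·5^5 + 2·5^2 + 2·5 (b=5); 5→6: 2·6^6 + 2·6^2 + 2·6 = 93396; 93396−1 = 93395
i=4: 93395 = 2·6^6 + 2·6^2 + 6 + 5 (b=6); 6→7: 2·7^7 + 2·7^2 + 7 + 5 = 1647196; 1647196−1 = 1647195
i=5: 1647195 = 2·7^7 + 2·7^2 + 7 + 4 (b=7); 7→8: 2·8^8 + 2·8^2 + 8 + 4 = 33554572; 33554572−1 = 33554571
i=6: 33554571 = 2·8^8 + 2·8^2 + 8 + 3 (b=8); 8→9: 2·9^9 + 2·9^2 + 9 + 3 = 774841152; 774841152−1 = 774841151
i=7: 774841151 = 2·9^9 + 2·9^2 + 9 + 2 (b=9); 9→10: 2·10^10 + 2·10^2 + 10 + 2 = 20000000212; 20000000212−1 = 20000000211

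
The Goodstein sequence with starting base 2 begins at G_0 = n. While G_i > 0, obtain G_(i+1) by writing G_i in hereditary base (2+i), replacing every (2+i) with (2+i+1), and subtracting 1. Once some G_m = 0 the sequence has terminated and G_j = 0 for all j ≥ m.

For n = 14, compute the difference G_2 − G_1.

G_0=14  [base 2] 2^(2 + 1) + 2^2 + 2  →[2↦3]→  3^(3 + 1) + 3^3 + 3 = 111  −1 ⇒ G_1=110
G_1=110  [base 3] 3^(3 + 1) + 3^3 + 2  →[3↦4]→  4^(4 + 1) + 4^4 + 2 = 1282  −1 ⇒ G_2=1281

1171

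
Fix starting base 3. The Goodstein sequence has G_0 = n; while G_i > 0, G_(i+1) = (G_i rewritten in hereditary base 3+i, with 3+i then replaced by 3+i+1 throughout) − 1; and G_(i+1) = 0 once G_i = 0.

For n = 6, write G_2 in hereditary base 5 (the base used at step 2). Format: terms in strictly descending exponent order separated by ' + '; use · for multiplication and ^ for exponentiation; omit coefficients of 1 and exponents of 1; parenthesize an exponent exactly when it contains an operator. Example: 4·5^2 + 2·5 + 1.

5 + 2

(0) 6|_3 = 2·3 ↦ 2·4|_4 = 8 ⇒ 7
(1) 7|_4 = 4 + 3 ↦ 5 + 3|_5 = 8 ⇒ 7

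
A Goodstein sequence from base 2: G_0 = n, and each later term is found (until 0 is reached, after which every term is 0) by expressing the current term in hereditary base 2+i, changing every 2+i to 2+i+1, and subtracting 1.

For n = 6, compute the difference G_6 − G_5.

i=0: 6 = 2^2 + 2 (b=2); 2→3: 3^3 + 3 = 30; 30−1 = 29
i=1: 29 = 3^3 + 2 (b=3); 3→4: 4^4 + 2 = 258; 258−1 = 257
i=2: 257 = 4^4 + 1 (b=4); 4→5: 5^5 + 1 = 3126; 3126−1 = 3125
i=3: 3125 = 5^5 (b=5); 5→6: 6^6 = 46656; 46656−1 = 46655
i=4: 46655 = 5·6^5 + 5·6^4 + 5·6^3 + 5·6^2 + 5·6 + 5 (b=6); 6→7: 5·7^5 + 5·7^4 + 5·7^3 + 5·7^2 + 5·7 + 5 = 98040; 98040−1 = 98039
i=5: 98039 = 5·7^5 + 5·7^4 + 5·7^3 + 5·7^2 + 5·7 + 4 (b=7); 7→8: 5·8^5 + 5·8^4 + 5·8^3 + 5·8^2 + 5·8 + 4 = 187244; 187244−1 = 187243

89204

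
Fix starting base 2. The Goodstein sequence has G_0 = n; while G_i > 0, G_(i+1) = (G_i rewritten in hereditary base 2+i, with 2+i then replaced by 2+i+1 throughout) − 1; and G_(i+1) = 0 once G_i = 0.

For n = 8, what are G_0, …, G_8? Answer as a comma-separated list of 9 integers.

base 2: 8 = 2^(2 + 1); at 3: 3^(3 + 1) = 81; next = 80
base 3: 80 = 2·3^3 + 2·3^2 + 2·3 + 2; at 4: 2·4^4 + 2·4^2 + 2·4 + 2 = 554; next = 553
base 4: 553 = 2·4^4 + 2·4^2 + 2·4 + 1; at 5: 2·5^5 + 2·5^2 + 2·5 + 1 = 6311; next = 6310
base 5: 6310 = 2·5^5 + 2·5^2 + 2·5; at 6: 2·6^6 + 2·6^2 + 2·6 = 93396; next = 93395
base 6: 93395 = 2·6^6 + 2·6^2 + 6 + 5; at 7: 2·7^7 + 2·7^2 + 7 + 5 = 1647196; next = 1647195
base 7: 1647195 = 2·7^7 + 2·7^2 + 7 + 4; at 8: 2·8^8 + 2·8^2 + 8 + 4 = 33554572; next = 33554571
base 8: 33554571 = 2·8^8 + 2·8^2 + 8 + 3; at 9: 2·9^9 + 2·9^2 + 9 + 3 = 774841152; next = 774841151
base 9: 774841151 = 2·9^9 + 2·9^2 + 9 + 2; at 10: 2·10^10 + 2·10^2 + 10 + 2 = 20000000212; next = 20000000211

8, 80, 553, 6310, 93395, 1647195, 33554571, 774841151, 20000000211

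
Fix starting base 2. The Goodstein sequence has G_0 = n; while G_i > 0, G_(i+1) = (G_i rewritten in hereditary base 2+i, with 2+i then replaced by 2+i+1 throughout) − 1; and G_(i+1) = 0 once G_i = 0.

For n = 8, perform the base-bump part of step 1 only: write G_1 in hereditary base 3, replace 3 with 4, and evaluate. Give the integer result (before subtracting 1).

554

[0] 8 ≡ 2^(2 + 1) (base 2). Lift 3: 81. −1: 80.
[1] 80 ≡ 2·3^3 + 2·3^2 + 2·3 + 2 (base 3). Lift 4: 554. −1: 553.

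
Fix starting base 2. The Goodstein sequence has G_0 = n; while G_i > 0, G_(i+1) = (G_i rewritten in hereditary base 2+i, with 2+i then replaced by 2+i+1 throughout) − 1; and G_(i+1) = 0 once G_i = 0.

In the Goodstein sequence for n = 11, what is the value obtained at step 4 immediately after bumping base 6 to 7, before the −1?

G_0 = 11. HB_2(11) = 2^(2 + 1) + 2 + 1. Bump = 85. G_1 = 84.
G_1 = 84. HB_3(84) = 3^(3 + 1) + 3. Bump = 1028. G_2 = 1027.
G_2 = 1027. HB_4(1027) = 4^(4 + 1) + 3. Bump = 15628. G_3 = 15627.
G_3 = 15627. HB_5(15627) = 5^(5 + 1) + 2. Bump = 279938. G_4 = 279937.
G_4 = 279937. HB_6(279937) = 6^(6 + 1) + 1. Bump = 5764802. G_5 = 5764801.

5764802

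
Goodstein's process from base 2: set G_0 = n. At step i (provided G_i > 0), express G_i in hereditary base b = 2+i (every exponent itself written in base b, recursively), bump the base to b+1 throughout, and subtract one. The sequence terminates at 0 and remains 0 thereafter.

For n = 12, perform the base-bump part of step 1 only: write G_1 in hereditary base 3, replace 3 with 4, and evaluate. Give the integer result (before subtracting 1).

1066

base 2: 12 = 2^(2 + 1) + 2^2; at 3: 3^(3 + 1) + 3^3 = 108; next = 107
base 3: 107 = 3^(3 + 1) + 2·3^2 + 2·3 + 2; at 4: 4^(4 + 1) + 2·4^2 + 2·4 + 2 = 1066; next = 1065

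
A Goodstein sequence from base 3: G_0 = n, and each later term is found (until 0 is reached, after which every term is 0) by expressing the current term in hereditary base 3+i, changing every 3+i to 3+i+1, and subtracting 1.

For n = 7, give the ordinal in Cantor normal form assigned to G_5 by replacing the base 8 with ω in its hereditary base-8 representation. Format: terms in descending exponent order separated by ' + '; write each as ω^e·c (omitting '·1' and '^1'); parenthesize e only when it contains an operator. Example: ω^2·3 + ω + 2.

ω + 1

G_0 = 7. HB_3(7) = 2·3 + 1. Bump = 9. G_1 = 8.
G_1 = 8. HB_4(8) = 2·4. Bump = 10. G_2 = 9.
G_2 = 9. HB_5(9) = 5 + 4. Bump = 10. G_3 = 9.
G_3 = 9. HB_6(9) = 6 + 3. Bump = 10. G_4 = 9.
G_4 = 9. HB_7(9) = 7 + 2. Bump = 10. G_5 = 9.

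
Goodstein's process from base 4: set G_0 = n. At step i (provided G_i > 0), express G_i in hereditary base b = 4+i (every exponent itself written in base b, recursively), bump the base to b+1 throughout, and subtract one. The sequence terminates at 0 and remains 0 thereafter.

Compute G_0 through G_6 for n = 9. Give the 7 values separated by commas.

i=0: 9 = 2·4 + 1 (b=4); 4→5: 2·5 + 1 = 11; 11−1 = 10
i=1: 10 = 2·5 (b=5); 5→6: 2·6 = 12; 12−1 = 11
i=2: 11 = 6 + 5 (b=6); 6→7: 7 + 5 = 12; 12−1 = 11
i=3: 11 = 7 + 4 (b=7); 7→8: 8 + 4 = 12; 12−1 = 11
i=4: 11 = 8 + 3 (b=8); 8→9: 9 + 3 = 12; 12−1 = 11
i=5: 11 = 9 + 2 (b=9); 9→10: 10 + 2 = 12; 12−1 = 11

9, 10, 11, 11, 11, 11, 11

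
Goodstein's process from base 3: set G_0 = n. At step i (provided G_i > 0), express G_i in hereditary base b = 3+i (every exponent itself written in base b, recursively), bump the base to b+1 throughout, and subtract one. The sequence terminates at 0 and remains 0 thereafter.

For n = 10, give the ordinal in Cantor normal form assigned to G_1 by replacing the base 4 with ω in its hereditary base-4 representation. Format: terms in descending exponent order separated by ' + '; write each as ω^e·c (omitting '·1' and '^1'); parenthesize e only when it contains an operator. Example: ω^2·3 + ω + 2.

(0) 10|_3 = 3^2 + 1 ↦ 4^2 + 1|_4 = 17 ⇒ 16
(1) 16|_4 = 4^2 ↦ 5^2|_5 = 25 ⇒ 24

ω^2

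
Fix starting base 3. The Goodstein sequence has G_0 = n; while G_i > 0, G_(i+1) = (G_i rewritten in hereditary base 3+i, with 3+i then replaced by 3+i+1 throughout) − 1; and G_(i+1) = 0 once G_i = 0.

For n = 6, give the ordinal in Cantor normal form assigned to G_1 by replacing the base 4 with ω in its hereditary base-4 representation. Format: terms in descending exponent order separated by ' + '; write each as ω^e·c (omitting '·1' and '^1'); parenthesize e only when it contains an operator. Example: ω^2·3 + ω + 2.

i=0: 6 = 2·3 (b=3); 3→4: 2·4 = 8; 8−1 = 7
i=1: 7 = 4 + 3 (b=4); 4→5: 5 + 3 = 8; 8−1 = 7

ω + 3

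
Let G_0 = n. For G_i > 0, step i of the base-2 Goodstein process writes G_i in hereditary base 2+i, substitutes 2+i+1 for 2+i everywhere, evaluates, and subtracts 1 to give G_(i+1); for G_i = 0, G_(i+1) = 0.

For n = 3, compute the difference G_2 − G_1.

0

step 0: 3 = 2 + 1; sub 3 for 2: 3 + 1; = 4; G_1 = 4−1 = 3
step 1: 3 = 3; sub 4 for 3: 4; = 4; G_2 = 4−1 = 3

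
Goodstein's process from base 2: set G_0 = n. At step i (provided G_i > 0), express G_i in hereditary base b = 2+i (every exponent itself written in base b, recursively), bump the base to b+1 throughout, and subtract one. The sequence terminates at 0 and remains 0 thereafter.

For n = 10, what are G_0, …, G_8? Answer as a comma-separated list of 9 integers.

base 2: 10 = 2^(2 + 1) + 2; at 3: 3^(3 + 1) + 3 = 84; next = 83
base 3: 83 = 3^(3 + 1) + 2; at 4: 4^(4 + 1) + 2 = 1026; next = 1025
base 4: 1025 = 4^(4 + 1) + 1; at 5: 5^(5 + 1) + 1 = 15626; next = 15625
base 5: 15625 = 5^(5 + 1); at 6: 6^(6 + 1) = 279936; next = 279935
base 6: 279935 = 5·6^6 + 5·6^5 + 5·6^4 + 5·6^3 + 5·6^2 + 5·6 + 5; at 7: 5·7^7 + 5·7^5 + 5·7^4 + 5·7^3 + 5·7^2 + 5·7 + 5 = 4215755; next = 4215754
base 7: 4215754 = 5·7^7 + 5·7^5 + 5·7^4 + 5·7^3 + 5·7^2 + 5·7 + 4; at 8: 5·8^8 + 5·8^5 + 5·8^4 + 5·8^3 + 5·8^2 + 5·8 + 4 = 84073324; next = 84073323
base 8: 84073323 = 5·8^8 + 5·8^5 + 5·8^4 + 5·8^3 + 5·8^2 + 5·8 + 3; at 9: 5·9^9 + 5·9^5 + 5·9^4 + 5·9^3 + 5·9^2 + 5·9 + 3 = 1937434593; next = 1937434592
base 9: 1937434592 = 5·9^9 + 5·9^5 + 5·9^4 + 5·9^3 + 5·9^2 + 5·9 + 2; at 10: 5·10^10 + 5·10^5 + 5·10^4 + 5·10^3 + 5·10^2 + 5·10 + 2 = 50000555552; next = 50000555551

10, 83, 1025, 15625, 279935, 4215754, 84073323, 1937434592, 50000555551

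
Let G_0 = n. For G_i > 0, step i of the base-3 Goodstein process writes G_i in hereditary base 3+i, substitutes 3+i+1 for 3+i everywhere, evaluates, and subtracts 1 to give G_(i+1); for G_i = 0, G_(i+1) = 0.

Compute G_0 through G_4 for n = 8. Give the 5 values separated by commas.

8, 9, 10, 11, 11

G_0 = 8. HB_3(8) = 2·3 + 2. Bump = 10. G_1 = 9.
G_1 = 9. HB_4(9) = 2·4 + 1. Bump = 11. G_2 = 10.
G_2 = 10. HB_5(10) = 2·5. Bump = 12. G_3 = 11.
G_3 = 11. HB_6(11) = 6 + 5. Bump = 12. G_4 = 11.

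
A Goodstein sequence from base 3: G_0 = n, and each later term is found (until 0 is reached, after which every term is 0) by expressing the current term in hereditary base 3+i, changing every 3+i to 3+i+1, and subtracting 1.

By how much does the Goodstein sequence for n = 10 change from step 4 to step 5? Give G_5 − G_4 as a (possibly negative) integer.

[0] 10 ≡ 3^2 + 1 (base 3). Lift 4: 17. −1: 16.
[1] 16 ≡ 4^2 (base 4). Lift 5: 25. −1: 24.
[2] 24 ≡ 4·5 + 4 (base 5). Lift 6: 28. −1: 27.
[3] 27 ≡ 4·6 + 3 (base 6). Lift 7: 31. −1: 30.
[4] 30 ≡ 4·7 + 2 (base 7). Lift 8: 34. −1: 33.

3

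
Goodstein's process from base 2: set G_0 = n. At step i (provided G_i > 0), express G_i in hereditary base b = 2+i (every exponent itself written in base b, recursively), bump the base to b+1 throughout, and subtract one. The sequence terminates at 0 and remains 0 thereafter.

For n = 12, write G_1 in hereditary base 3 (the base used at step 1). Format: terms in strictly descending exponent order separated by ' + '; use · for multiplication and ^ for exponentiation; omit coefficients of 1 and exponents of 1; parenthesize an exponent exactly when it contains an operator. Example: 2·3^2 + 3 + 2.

3^(3 + 1) + 2·3^2 + 2·3 + 2

step 0: 12 = 2^(2 + 1) + 2^2; sub 3 for 2: 3^(3 + 1) + 3^3; = 108; G_1 = 108−1 = 107
step 1: 107 = 3^(3 + 1) + 2·3^2 + 2·3 + 2; sub 4 for 3: 4^(4 + 1) + 2·4^2 + 2·4 + 2; = 1066; G_2 = 1066−1 = 1065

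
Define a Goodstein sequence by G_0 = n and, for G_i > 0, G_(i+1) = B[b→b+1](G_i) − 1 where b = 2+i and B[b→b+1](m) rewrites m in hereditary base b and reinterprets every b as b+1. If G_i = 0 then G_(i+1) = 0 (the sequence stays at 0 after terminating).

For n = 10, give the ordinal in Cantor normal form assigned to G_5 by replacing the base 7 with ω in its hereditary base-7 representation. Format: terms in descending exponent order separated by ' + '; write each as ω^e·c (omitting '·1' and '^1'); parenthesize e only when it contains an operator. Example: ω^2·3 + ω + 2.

ω^ω·5 + ω^5·5 + ω^4·5 + ω^3·5 + ω^2·5 + ω·5 + 4

G_0=10  [base 2] 2^(2 + 1) + 2  →[2↦3]→  3^(3 + 1) + 3 = 84  −1 ⇒ G_1=83
G_1=83  [base 3] 3^(3 + 1) + 2  →[3↦4]→  4^(4 + 1) + 2 = 1026  −1 ⇒ G_2=1025
G_2=1025  [base 4] 4^(4 + 1) + 1  →[4↦5]→  5^(5 + 1) + 1 = 15626  −1 ⇒ G_3=15625
G_3=15625  [base 5] 5^(5 + 1)  →[5↦6]→  6^(6 + 1) = 279936  −1 ⇒ G_4=279935
G_4=279935  [base 6] 5·6^6 + 5·6^5 + 5·6^4 + 5·6^3 + 5·6^2 + 5·6 + 5  →[6↦7]→  5·7^7 + 5·7^5 + 5·7^4 + 5·7^3 + 5·7^2 + 5·7 + 5 = 4215755  −1 ⇒ G_5=4215754
G_5=4215754  [base 7] 5·7^7 + 5·7^5 + 5·7^4 + 5·7^3 + 5·7^2 + 5·7 + 4  →[7↦8]→  5·8^8 + 5·8^5 + 5·8^4 + 5·8^3 + 5·8^2 + 5·8 + 4 = 84073324  −1 ⇒ G_6=84073323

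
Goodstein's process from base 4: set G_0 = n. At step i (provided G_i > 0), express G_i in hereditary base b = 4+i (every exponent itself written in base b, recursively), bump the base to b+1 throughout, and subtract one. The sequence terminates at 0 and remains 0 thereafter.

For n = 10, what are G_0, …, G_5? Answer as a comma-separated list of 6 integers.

10, 11, 12, 13, 13, 13

(0) 10|_4 = 2·4 + 2 ↦ 2·5 + 2|_5 = 12 ⇒ 11
(1) 11|_5 = 2·5 + 1 ↦ 2·6 + 1|_6 = 13 ⇒ 12
(2) 12|_6 = 2·6 ↦ 2·7|_7 = 14 ⇒ 13
(3) 13|_7 = 7 + 6 ↦ 8 + 6|_8 = 14 ⇒ 13
(4) 13|_8 = 8 + 5 ↦ 9 + 5|_9 = 14 ⇒ 13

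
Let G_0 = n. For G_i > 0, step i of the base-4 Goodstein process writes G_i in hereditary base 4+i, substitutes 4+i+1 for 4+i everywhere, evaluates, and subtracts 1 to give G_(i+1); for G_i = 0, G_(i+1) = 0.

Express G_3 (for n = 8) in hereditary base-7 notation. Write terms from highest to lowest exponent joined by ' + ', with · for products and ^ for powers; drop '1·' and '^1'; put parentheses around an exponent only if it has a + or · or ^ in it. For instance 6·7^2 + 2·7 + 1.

7 + 2

G_0=8  [base 4] 2·4  →[4↦5]→  2·5 = 10  −1 ⇒ G_1=9
G_1=9  [base 5] 5 + 4  →[5↦6]→  6 + 4 = 10  −1 ⇒ G_2=9
G_2=9  [base 6] 6 + 3  →[6↦7]→  7 + 3 = 10  −1 ⇒ G_3=9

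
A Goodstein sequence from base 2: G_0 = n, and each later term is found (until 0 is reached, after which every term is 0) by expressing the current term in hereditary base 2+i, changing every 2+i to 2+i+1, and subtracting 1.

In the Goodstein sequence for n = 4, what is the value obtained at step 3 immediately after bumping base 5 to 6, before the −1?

G_0 = 4. HB_2(4) = 2^2. Bump = 27. G_1 = 26.
G_1 = 26. HB_3(26) = 2·3^2 + 2·3 + 2. Bump = 42. G_2 = 41.
G_2 = 41. HB_4(41) = 2·4^2 + 2·4 + 1. Bump = 61. G_3 = 60.
G_3 = 60. HB_5(60) = 2·5^2 + 2·5. Bump = 84. G_4 = 83.

84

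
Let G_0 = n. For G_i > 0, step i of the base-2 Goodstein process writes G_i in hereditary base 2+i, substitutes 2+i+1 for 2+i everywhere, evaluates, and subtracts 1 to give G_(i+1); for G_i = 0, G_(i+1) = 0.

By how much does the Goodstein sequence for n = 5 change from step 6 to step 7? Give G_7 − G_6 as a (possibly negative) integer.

(0) 5|_2 = 2^2 + 1 ↦ 3^3 + 1|_3 = 28 ⇒ 27
(1) 27|_3 = 3^3 ↦ 4^4|_4 = 256 ⇒ 255
(2) 255|_4 = 3·4^3 + 3·4^2 + 3·4 + 3 ↦ 3·5^3 + 3·5^2 + 3·5 + 3|_5 = 468 ⇒ 467
(3) 467|_5 = 3·5^3 + 3·5^2 + 3·5 + 2 ↦ 3·6^3 + 3·6^2 + 3·6 + 2|_6 = 776 ⇒ 775
(4) 775|_6 = 3·6^3 + 3·6^2 + 3·6 + 1 ↦ 3·7^3 + 3·7^2 + 3·7 + 1|_7 = 1198 ⇒ 1197
(5) 1197|_7 = 3·7^3 + 3·7^2 + 3·7 ↦ 3·8^3 + 3·8^2 + 3·8|_8 = 1752 ⇒ 1751
(6) 1751|_8 = 3·8^3 + 3·8^2 + 2·8 + 7 ↦ 3·9^3 + 3·9^2 + 2·9 + 7|_9 = 2455 ⇒ 2454

703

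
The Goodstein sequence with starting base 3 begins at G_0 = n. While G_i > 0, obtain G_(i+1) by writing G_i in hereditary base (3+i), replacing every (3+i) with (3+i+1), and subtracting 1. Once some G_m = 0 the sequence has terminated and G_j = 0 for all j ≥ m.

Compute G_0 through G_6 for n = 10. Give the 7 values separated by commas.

10, 16, 24, 27, 30, 33, 36

[0] 10 ≡ 3^2 + 1 (base 3). Lift 4: 17. −1: 16.
[1] 16 ≡ 4^2 (base 4). Lift 5: 25. −1: 24.
[2] 24 ≡ 4·5 + 4 (base 5). Lift 6: 28. −1: 27.
[3] 27 ≡ 4·6 + 3 (base 6). Lift 7: 31. −1: 30.
[4] 30 ≡ 4·7 + 2 (base 7). Lift 8: 34. −1: 33.
[5] 33 ≡ 4·8 + 1 (base 8). Lift 9: 37. −1: 36.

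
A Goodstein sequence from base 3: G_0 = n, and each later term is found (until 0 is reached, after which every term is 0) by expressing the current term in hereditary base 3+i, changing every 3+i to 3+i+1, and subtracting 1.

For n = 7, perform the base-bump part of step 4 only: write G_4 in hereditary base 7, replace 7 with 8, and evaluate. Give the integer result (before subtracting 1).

base 3: 7 = 2·3 + 1; at 4: 2·4 + 1 = 9; next = 8
base 4: 8 = 2·4; at 5: 2·5 = 10; next = 9
base 5: 9 = 5 + 4; at 6: 6 + 4 = 10; next = 9
base 6: 9 = 6 + 3; at 7: 7 + 3 = 10; next = 9

10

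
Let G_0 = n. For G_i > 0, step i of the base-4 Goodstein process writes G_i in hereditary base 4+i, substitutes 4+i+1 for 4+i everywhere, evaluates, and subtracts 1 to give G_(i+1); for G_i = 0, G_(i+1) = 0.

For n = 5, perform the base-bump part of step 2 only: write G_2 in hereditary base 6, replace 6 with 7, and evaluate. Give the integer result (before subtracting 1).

[0] 5 ≡ 4 + 1 (base 4). Lift 5: 6. −1: 5.
[1] 5 ≡ 5 (base 5). Lift 6: 6. −1: 5.
[2] 5 ≡ 5 (base 6). Lift 7: 5. −1: 4.

5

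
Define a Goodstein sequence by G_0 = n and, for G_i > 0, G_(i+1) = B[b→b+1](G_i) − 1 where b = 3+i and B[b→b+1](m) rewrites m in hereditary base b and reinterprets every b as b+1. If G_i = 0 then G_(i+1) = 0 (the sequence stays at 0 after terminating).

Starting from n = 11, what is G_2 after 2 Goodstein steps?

step 0: 11 = 3^2 + 2; sub 4 for 3: 4^2 + 2; = 18; G_1 = 18−1 = 17
step 1: 17 = 4^2 + 1; sub 5 for 4: 5^2 + 1; = 26; G_2 = 26−1 = 25
step 2: 25 = 5^2; sub 6 for 5: 6^2; = 36; G_3 = 36−1 = 35

25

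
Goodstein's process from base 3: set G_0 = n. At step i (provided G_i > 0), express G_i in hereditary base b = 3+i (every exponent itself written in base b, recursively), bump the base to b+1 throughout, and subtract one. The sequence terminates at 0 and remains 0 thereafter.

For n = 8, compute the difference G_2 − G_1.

(0) 8|_3 = 2·3 + 2 ↦ 2·4 + 2|_4 = 10 ⇒ 9
(1) 9|_4 = 2·4 + 1 ↦ 2·5 + 1|_5 = 11 ⇒ 10

1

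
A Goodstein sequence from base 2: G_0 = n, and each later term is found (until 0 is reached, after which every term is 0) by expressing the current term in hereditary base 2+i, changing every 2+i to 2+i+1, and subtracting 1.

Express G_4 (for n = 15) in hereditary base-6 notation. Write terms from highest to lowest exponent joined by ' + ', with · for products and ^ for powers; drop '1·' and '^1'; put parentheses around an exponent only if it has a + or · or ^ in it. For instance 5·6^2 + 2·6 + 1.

6^(6 + 1) + 6^6 + 1

G_0=15  [base 2] 2^(2 + 1) + 2^2 + 2 + 1  →[2↦3]→  3^(3 + 1) + 3^3 + 3 + 1 = 112  −1 ⇒ G_1=111
G_1=111  [base 3] 3^(3 + 1) + 3^3 + 3  →[3↦4]→  4^(4 + 1) + 4^4 + 4 = 1284  −1 ⇒ G_2=1283
G_2=1283  [base 4] 4^(4 + 1) + 4^4 + 3  →[4↦5]→  5^(5 + 1) + 5^5 + 3 = 18753  −1 ⇒ G_3=18752
G_3=18752  [base 5] 5^(5 + 1) + 5^5 + 2  →[5↦6]→  6^(6 + 1) + 6^6 + 2 = 326594  −1 ⇒ G_4=326593
G_4=326593  [base 6] 6^(6 + 1) + 6^6 + 1  →[6↦7]→  7^(7 + 1) + 7^7 + 1 = 6588345  −1 ⇒ G_5=6588344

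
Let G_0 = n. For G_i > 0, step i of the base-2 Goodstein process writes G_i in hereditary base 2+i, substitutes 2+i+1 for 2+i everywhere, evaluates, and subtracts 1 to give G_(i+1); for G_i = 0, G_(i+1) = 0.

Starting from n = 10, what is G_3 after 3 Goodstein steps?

15625

i=0: 10 = 2^(2 + 1) + 2 (b=2); 2→3: 3^(3 + 1) + 3 = 84; 84−1 = 83
i=1: 83 = 3^(3 + 1) + 2 (b=3); 3→4: 4^(4 + 1) + 2 = 1026; 1026−1 = 1025
i=2: 1025 = 4^(4 + 1) + 1 (b=4); 4→5: 5^(5 + 1) + 1 = 15626; 15626−1 = 15625
i=3: 15625 = 5^(5 + 1) (b=5); 5→6: 6^(6 + 1) = 279936; 279936−1 = 279935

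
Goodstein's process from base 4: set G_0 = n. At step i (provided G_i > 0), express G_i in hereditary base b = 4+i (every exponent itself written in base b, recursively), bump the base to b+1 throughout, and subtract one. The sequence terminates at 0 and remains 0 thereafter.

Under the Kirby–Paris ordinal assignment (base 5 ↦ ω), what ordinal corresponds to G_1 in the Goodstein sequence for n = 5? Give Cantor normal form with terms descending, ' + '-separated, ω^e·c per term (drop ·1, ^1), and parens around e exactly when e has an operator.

base 4: 5 = 4 + 1; at 5: 5 + 1 = 6; next = 5
base 5: 5 = 5; at 6: 6 = 6; next = 5

ω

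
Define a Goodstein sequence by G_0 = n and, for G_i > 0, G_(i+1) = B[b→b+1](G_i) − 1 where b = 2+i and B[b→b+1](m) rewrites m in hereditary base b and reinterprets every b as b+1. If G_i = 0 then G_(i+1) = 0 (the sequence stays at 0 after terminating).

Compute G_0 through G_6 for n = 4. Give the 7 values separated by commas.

[0] 4 ≡ 2^2 (base 2). Lift 3: 27. −1: 26.
[1] 26 ≡ 2·3^2 + 2·3 + 2 (base 3). Lift 4: 42. −1: 41.
[2] 41 ≡ 2·4^2 + 2·4 + 1 (base 4). Lift 5: 61. −1: 60.
[3] 60 ≡ 2·5^2 + 2·5 (base 5). Lift 6: 84. −1: 83.
[4] 83 ≡ 2·6^2 + 6 + 5 (base 6). Lift 7: 110. −1: 109.
[5] 109 ≡ 2·7^2 + 7 + 4 (base 7). Lift 8: 140. −1: 139.

4, 26, 41, 60, 83, 109, 139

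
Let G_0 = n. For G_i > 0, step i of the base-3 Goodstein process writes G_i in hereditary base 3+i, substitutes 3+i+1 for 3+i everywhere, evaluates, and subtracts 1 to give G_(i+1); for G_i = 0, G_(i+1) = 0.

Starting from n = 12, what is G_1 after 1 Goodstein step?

19

12 —HB3→ 3^2 + 3 —bump→ 4^2 + 4 = 20 —(−1)→ 19
19 —HB4→ 4^2 + 3 —bump→ 5^2 + 3 = 28 —(−1)→ 27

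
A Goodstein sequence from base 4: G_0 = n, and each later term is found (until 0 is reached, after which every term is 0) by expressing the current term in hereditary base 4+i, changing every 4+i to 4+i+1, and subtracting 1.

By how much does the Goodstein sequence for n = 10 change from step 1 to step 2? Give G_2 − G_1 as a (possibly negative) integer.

G_0 = 10. HB_4(10) = 2·4 + 2. Bump = 12. G_1 = 11.
G_1 = 11. HB_5(11) = 2·5 + 1. Bump = 13. G_2 = 12.

1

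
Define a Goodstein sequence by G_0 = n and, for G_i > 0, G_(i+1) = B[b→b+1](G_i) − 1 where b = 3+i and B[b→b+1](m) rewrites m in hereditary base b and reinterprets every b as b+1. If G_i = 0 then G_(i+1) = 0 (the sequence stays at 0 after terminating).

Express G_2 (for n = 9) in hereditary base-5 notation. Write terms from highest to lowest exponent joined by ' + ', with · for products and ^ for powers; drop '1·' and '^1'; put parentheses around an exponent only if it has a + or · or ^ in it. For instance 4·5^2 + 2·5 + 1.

(0) 9|_3 = 3^2 ↦ 4^2|_4 = 16 ⇒ 15
(1) 15|_4 = 3·4 + 3 ↦ 3·5 + 3|_5 = 18 ⇒ 17

3·5 + 2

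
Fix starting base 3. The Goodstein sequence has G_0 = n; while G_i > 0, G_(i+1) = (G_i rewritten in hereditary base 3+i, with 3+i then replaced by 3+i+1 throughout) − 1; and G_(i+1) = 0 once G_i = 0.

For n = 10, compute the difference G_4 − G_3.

3

G_0=10  [base 3] 3^2 + 1  →[3↦4]→  4^2 + 1 = 17  −1 ⇒ G_1=16
G_1=16  [base 4] 4^2  →[4↦5]→  5^2 = 25  −1 ⇒ G_2=24
G_2=24  [base 5] 4·5 + 4  →[5↦6]→  4·6 + 4 = 28  −1 ⇒ G_3=27
G_3=27  [base 6] 4·6 + 3  →[6↦7]→  4·7 + 3 = 31  −1 ⇒ G_4=30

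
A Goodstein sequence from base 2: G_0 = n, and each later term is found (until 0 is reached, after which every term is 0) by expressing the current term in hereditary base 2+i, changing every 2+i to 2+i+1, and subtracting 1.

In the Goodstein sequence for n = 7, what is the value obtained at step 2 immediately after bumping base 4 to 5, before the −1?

3128

G_0=7  [base 2] 2^2 + 2 + 1  →[2↦3]→  3^3 + 3 + 1 = 31  −1 ⇒ G_1=30
G_1=30  [base 3] 3^3 + 3  →[3↦4]→  4^4 + 4 = 260  −1 ⇒ G_2=259
G_2=259  [base 4] 4^4 + 3  →[4↦5]→  5^5 + 3 = 3128  −1 ⇒ G_3=3127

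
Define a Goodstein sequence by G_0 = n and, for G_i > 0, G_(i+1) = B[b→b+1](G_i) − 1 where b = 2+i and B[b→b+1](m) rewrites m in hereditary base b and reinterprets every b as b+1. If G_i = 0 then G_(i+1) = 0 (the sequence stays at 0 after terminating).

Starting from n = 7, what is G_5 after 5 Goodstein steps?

[0] 7 ≡ 2^2 + 2 + 1 (base 2). Lift 3: 31. −1: 30.
[1] 30 ≡ 3^3 + 3 (base 3). Lift 4: 260. −1: 259.
[2] 259 ≡ 4^4 + 3 (base 4). Lift 5: 3128. −1: 3127.
[3] 3127 ≡ 5^5 + 2 (base 5). Lift 6: 46658. −1: 46657.
[4] 46657 ≡ 6^6 + 1 (base 6). Lift 7: 823544. −1: 823543.

823543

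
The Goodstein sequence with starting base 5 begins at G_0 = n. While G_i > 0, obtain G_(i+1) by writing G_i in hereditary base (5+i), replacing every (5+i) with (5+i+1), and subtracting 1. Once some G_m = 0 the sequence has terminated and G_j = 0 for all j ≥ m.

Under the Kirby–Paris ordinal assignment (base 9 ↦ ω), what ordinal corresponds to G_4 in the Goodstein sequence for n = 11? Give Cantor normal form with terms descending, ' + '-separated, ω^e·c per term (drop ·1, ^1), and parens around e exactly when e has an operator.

G_0 = 11. HB_5(11) = 2·5 + 1. Bump = 13. G_1 = 12.
G_1 = 12. HB_6(12) = 2·6. Bump = 14. G_2 = 13.
G_2 = 13. HB_7(13) = 7 + 6. Bump = 14. G_3 = 13.
G_3 = 13. HB_8(13) = 8 + 5. Bump = 14. G_4 = 13.
G_4 = 13. HB_9(13) = 9 + 4. Bump = 14. G_5 = 13.

ω + 4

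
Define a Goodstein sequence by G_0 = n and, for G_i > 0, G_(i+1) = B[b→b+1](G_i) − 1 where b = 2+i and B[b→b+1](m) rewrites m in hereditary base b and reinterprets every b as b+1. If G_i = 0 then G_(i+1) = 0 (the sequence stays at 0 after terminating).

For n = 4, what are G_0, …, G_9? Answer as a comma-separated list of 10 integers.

4, 26, 41, 60, 83, 109, 139, 173, 211, 253

step 0: 4 = 2^2; sub 3 for 2: 3^3; = 27; G_1 = 27−1 = 26
step 1: 26 = 2·3^2 + 2·3 + 2; sub 4 for 3: 2·4^2 + 2·4 + 2; = 42; G_2 = 42−1 = 41
step 2: 41 = 2·4^2 + 2·4 + 1; sub 5 for 4: 2·5^2 + 2·5 + 1; = 61; G_3 = 61−1 = 60
step 3: 60 = 2·5^2 + 2·5; sub 6 for 5: 2·6^2 + 2·6; = 84; G_4 = 84−1 = 83
step 4: 83 = 2·6^2 + 6 + 5; sub 7 for 6: 2·7^2 + 7 + 5; = 110; G_5 = 110−1 = 109
step 5: 109 = 2·7^2 + 7 + 4; sub 8 for 7: 2·8^2 + 8 + 4; = 140; G_6 = 140−1 = 139
step 6: 139 = 2·8^2 + 8 + 3; sub 9 for 8: 2·9^2 + 9 + 3; = 174; G_7 = 174−1 = 173
step 7: 173 = 2·9^2 + 9 + 2; sub 10 for 9: 2·10^2 + 10 + 2; = 212; G_8 = 212−1 = 211
step 8: 211 = 2·10^2 + 10 + 1; sub 11 for 10: 2·11^2 + 11 + 1; = 254; G_9 = 254−1 = 253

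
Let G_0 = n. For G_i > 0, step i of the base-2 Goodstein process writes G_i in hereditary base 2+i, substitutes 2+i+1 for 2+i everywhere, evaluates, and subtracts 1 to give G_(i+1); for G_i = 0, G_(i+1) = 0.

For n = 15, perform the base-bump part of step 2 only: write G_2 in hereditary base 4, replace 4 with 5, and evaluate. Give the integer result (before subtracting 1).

18753

[0] 15 ≡ 2^(2 + 1) + 2^2 + 2 + 1 (base 2). Lift 3: 112. −1: 111.
[1] 111 ≡ 3^(3 + 1) + 3^3 + 3 (base 3). Lift 4: 1284. −1: 1283.
[2] 1283 ≡ 4^(4 + 1) + 4^4 + 3 (base 4). Lift 5: 18753. −1: 18752.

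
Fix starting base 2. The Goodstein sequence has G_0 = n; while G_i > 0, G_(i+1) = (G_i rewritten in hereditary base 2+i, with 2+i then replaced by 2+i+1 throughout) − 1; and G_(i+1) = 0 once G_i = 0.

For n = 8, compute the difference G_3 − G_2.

5757

base 2: 8 = 2^(2 + 1); at 3: 3^(3 + 1) = 81; next = 80
base 3: 80 = 2·3^3 + 2·3^2 + 2·3 + 2; at 4: 2·4^4 + 2·4^2 + 2·4 + 2 = 554; next = 553
base 4: 553 = 2·4^4 + 2·4^2 + 2·4 + 1; at 5: 2·5^5 + 2·5^2 + 2·5 + 1 = 6311; next = 6310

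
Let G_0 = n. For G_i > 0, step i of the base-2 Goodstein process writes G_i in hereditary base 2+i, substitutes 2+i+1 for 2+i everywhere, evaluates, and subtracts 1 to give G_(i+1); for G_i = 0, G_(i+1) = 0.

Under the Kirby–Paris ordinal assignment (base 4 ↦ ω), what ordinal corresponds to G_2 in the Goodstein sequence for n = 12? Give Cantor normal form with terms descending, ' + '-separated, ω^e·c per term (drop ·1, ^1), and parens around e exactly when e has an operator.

step 0: 12 = 2^(2 + 1) + 2^2; sub 3 for 2: 3^(3 + 1) + 3^3; = 108; G_1 = 108−1 = 107
step 1: 107 = 3^(3 + 1) + 2·3^2 + 2·3 + 2; sub 4 for 3: 4^(4 + 1) + 2·4^2 + 2·4 + 2; = 1066; G_2 = 1066−1 = 1065
step 2: 1065 = 4^(4 + 1) + 2·4^2 + 2·4 + 1; sub 5 for 4: 5^(5 + 1) + 2·5^2 + 2·5 + 1; = 15686; G_3 = 15686−1 = 15685

ω^(ω + 1) + ω^2·2 + ω·2 + 1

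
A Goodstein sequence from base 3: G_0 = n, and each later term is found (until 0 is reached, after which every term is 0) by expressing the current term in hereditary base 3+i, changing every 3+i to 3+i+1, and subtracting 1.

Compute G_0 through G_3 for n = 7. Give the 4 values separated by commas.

7, 8, 9, 9

[0] 7 ≡ 2·3 + 1 (base 3). Lift 4: 9. −1: 8.
[1] 8 ≡ 2·4 (base 4). Lift 5: 10. −1: 9.
[2] 9 ≡ 5 + 4 (base 5). Lift 6: 10. −1: 9.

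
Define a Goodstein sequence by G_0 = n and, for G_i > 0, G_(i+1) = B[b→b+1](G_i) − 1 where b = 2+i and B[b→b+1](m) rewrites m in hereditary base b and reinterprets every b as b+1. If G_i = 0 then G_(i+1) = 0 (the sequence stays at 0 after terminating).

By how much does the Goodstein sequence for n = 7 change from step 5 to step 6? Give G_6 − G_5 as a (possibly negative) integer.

G_0 = 7. HB_2(7) = 2^2 + 2 + 1. Bump = 31. G_1 = 30.
G_1 = 30. HB_3(30) = 3^3 + 3. Bump = 260. G_2 = 259.
G_2 = 259. HB_4(259) = 4^4 + 3. Bump = 3128. G_3 = 3127.
G_3 = 3127. HB_5(3127) = 5^5 + 2. Bump = 46658. G_4 = 46657.
G_4 = 46657. HB_6(46657) = 6^6 + 1. Bump = 823544. G_5 = 823543.
G_5 = 823543. HB_7(823543) = 7^7. Bump = 16777216. G_6 = 16777215.

15953672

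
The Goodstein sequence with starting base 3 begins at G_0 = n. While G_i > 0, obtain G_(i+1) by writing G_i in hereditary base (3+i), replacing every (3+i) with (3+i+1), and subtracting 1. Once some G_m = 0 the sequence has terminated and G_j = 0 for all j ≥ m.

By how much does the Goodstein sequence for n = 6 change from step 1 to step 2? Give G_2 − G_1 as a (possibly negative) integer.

step 0: 6 = 2·3; sub 4 for 3: 2·4; = 8; G_1 = 8−1 = 7
step 1: 7 = 4 + 3; sub 5 for 4: 5 + 3; = 8; G_2 = 8−1 = 7

0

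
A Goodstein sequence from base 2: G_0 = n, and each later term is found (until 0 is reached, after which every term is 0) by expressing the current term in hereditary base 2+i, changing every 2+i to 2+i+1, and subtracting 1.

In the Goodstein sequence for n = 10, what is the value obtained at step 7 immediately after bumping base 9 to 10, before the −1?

50000555552

base 2: 10 = 2^(2 + 1) + 2; at 3: 3^(3 + 1) + 3 = 84; next = 83
base 3: 83 = 3^(3 + 1) + 2; at 4: 4^(4 + 1) + 2 = 1026; next = 1025
base 4: 1025 = 4^(4 + 1) + 1; at 5: 5^(5 + 1) + 1 = 15626; next = 15625
base 5: 15625 = 5^(5 + 1); at 6: 6^(6 + 1) = 279936; next = 279935
base 6: 279935 = 5·6^6 + 5·6^5 + 5·6^4 + 5·6^3 + 5·6^2 + 5·6 + 5; at 7: 5·7^7 + 5·7^5 + 5·7^4 + 5·7^3 + 5·7^2 + 5·7 + 5 = 4215755; next = 4215754
base 7: 4215754 = 5·7^7 + 5·7^5 + 5·7^4 + 5·7^3 + 5·7^2 + 5·7 + 4; at 8: 5·8^8 + 5·8^5 + 5·8^4 + 5·8^3 + 5·8^2 + 5·8 + 4 = 84073324; next = 84073323
base 8: 84073323 = 5·8^8 + 5·8^5 + 5·8^4 + 5·8^3 + 5·8^2 + 5·8 + 3; at 9: 5·9^9 + 5·9^5 + 5·9^4 + 5·9^3 + 5·9^2 + 5·9 + 3 = 1937434593; next = 1937434592
base 9: 1937434592 = 5·9^9 + 5·9^5 + 5·9^4 + 5·9^3 + 5·9^2 + 5·9 + 2; at 10: 5·10^10 + 5·10^5 + 5·10^4 + 5·10^3 + 5·10^2 + 5·10 + 2 = 50000555552; next = 50000555551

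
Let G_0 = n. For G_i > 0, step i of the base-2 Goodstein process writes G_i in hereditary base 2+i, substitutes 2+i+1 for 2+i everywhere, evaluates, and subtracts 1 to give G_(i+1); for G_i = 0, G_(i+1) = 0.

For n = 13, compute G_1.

(0) 13|_2 = 2^(2 + 1) + 2^2 + 1 ↦ 3^(3 + 1) + 3^3 + 1|_3 = 109 ⇒ 108
(1) 108|_3 = 3^(3 + 1) + 3^3 ↦ 4^(4 + 1) + 4^4|_4 = 1280 ⇒ 1279

108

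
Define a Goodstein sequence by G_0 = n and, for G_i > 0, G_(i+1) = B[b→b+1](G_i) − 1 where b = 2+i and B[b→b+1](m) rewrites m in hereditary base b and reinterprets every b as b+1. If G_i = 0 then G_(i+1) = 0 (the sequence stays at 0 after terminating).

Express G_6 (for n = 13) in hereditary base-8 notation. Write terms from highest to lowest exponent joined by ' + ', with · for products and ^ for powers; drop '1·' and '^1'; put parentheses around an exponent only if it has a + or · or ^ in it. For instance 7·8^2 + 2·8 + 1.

G_0=13  [base 2] 2^(2 + 1) + 2^2 + 1  →[2↦3]→  3^(3 + 1) + 3^3 + 1 = 109  −1 ⇒ G_1=108
G_1=108  [base 3] 3^(3 + 1) + 3^3  →[3↦4]→  4^(4 + 1) + 4^4 = 1280  −1 ⇒ G_2=1279
G_2=1279  [base 4] 4^(4 + 1) + 3·4^3 + 3·4^2 + 3·4 + 3  →[4↦5]→  5^(5 + 1) + 3·5^3 + 3·5^2 + 3·5 + 3 = 16093  −1 ⇒ G_3=16092
G_3=16092  [base 5] 5^(5 + 1) + 3·5^3 + 3·5^2 + 3·5 + 2  →[5↦6]→  6^(6 + 1) + 3·6^3 + 3·6^2 + 3·6 + 2 = 280712  −1 ⇒ G_4=280711
G_4=280711  [base 6] 6^(6 + 1) + 3·6^3 + 3·6^2 + 3·6 + 1  →[6↦7]→  7^(7 + 1) + 3·7^3 + 3·7^2 + 3·7 + 1 = 5765999  −1 ⇒ G_5=5765998
G_5=5765998  [base 7] 7^(7 + 1) + 3·7^3 + 3·7^2 + 3·7  →[7↦8]→  8^(8 + 1) + 3·8^3 + 3·8^2 + 3·8 = 134219480  −1 ⇒ G_6=134219479
G_6=134219479  [base 8] 8^(8 + 1) + 3·8^3 + 3·8^2 + 2·8 + 7  →[8↦9]→  9^(9 + 1) + 3·9^3 + 3·9^2 + 2·9 + 7 = 3486786856  −1 ⇒ G_7=3486786855

8^(8 + 1) + 3·8^3 + 3·8^2 + 2·8 + 7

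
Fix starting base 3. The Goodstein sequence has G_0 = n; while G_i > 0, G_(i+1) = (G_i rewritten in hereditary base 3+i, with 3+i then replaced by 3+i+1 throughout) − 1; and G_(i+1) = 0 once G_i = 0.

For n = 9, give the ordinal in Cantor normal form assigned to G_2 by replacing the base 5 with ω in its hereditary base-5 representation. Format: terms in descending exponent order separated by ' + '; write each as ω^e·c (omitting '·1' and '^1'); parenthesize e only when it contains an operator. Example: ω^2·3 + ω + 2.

ω·3 + 2

i=0: 9 = 3^2 (b=3); 3→4: 4^2 = 16; 16−1 = 15
i=1: 15 = 3·4 + 3 (b=4); 4→5: 3·5 + 3 = 18; 18−1 = 17
i=2: 17 = 3·5 + 2 (b=5); 5→6: 3·6 + 2 = 20; 20−1 = 19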